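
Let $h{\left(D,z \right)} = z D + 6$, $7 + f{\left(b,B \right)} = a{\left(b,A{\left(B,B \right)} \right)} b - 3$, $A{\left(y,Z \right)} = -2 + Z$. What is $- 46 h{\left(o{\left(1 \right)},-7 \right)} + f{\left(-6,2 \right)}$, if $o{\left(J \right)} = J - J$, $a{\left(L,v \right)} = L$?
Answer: $-250$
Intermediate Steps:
$o{\left(J \right)} = 0$
$f{\left(b,B \right)} = -10 + b^{2}$ ($f{\left(b,B \right)} = -7 + \left(b b - 3\right) = -7 + \left(b^{2} - 3\right) = -7 + \left(-3 + b^{2}\right) = -10 + b^{2}$)
$h{\left(D,z \right)} = 6 + D z$ ($h{\left(D,z \right)} = D z + 6 = 6 + D z$)
$- 46 h{\left(o{\left(1 \right)},-7 \right)} + f{\left(-6,2 \right)} = - 46 \left(6 + 0 \left(-7\right)\right) - \left(10 - \left(-6\right)^{2}\right) = - 46 \left(6 + 0\right) + \left(-10 + 36\right) = \left(-46\right) 6 + 26 = -276 + 26 = -250$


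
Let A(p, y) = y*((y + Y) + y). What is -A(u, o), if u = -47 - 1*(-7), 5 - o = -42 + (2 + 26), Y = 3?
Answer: -779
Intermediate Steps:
o = 19 (o = 5 - (-42 + (2 + 26)) = 5 - (-42 + 28) = 5 - 1*(-14) = 5 + 14 = 19)
u = -40 (u = -47 + 7 = -40)
A(p, y) = y*(3 + 2*y) (A(p, y) = y*((y + 3) + y) = y*((3 + y) + y) = y*(3 + 2*y))
-A(u, o) = -19*(3 + 2*19) = -19*(3 + 38) = -19*41 = -1*779 = -779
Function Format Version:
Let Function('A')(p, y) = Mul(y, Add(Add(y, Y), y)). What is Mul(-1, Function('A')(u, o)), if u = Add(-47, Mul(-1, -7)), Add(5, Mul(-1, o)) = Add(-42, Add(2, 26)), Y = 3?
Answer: -779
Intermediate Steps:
o = 19 (o = Add(5, Mul(-1, Add(-42, Add(2, 26)))) = Add(5, Mul(-1, Add(-42, 28))) = Add(5, Mul(-1, -14)) = Add(5, 14) = 19)
u = -40 (u = Add(-47, 7) = -40)
Function('A')(p, y) = Mul(y, Add(3, Mul(2, y))) (Function('A')(p, y) = Mul(y, Add(Add(y, 3), y)) = Mul(y, Add(Add(3, y), y)) = Mul(y, Add(3, Mul(2, y))))
Mul(-1, Function('A')(u, o)) = Mul(-1, Mul(19, Add(3, Mul(2, 19)))) = Mul(-1, Mul(19, Add(3, 38))) = Mul(-1, Mul(19, 41)) = Mul(-1, 779) = -779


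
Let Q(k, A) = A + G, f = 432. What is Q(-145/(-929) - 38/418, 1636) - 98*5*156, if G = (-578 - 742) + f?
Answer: -75692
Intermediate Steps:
G = -888 (G = (-578 - 742) + 432 = -1320 + 432 = -888)
Q(k, A) = -888 + A (Q(k, A) = A - 888 = -888 + A)
Q(-145/(-929) - 38/418, 1636) - 98*5*156 = (-888 + 1636) - 98*5*156 = 748 - 490*156 = 748 - 1*76440 = 748 - 76440 = -75692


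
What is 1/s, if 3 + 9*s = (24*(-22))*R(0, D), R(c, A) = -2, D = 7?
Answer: 1/117 ≈ 0.0085470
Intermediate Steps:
s = 117 (s = -⅓ + ((24*(-22))*(-2))/9 = -⅓ + (-528*(-2))/9 = -⅓ + (⅑)*1056 = -⅓ + 352/3 = 117)
1/s = 1/117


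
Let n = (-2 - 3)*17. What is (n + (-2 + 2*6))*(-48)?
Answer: 3600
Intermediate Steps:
n = -85 (n = -5*17 = -85)
(n + (-2 + 2*6))*(-48) = (-85 + (-2 + 2*6))*(-48) = (-85 + (-2 + 12))*(-48) = (-85 + 10)*(-48) = -75*(-48) = 3600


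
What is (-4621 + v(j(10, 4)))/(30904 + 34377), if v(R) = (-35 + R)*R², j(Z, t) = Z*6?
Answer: 85379/65281 ≈ 1.3079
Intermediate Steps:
j(Z, t) = 6*Z
v(R) = R²*(-35 + R)
(-4621 + v(j(10, 4)))/(30904 + 34377) = (-4621 + (6*10)²*(-35 + 6*10))/(30904 + 34377) = (-4621 + 60²*(-35 + 60))/65281 = (-4621 + 3600*25)*(1/65281) = (-4621 + 90000)*(1/65281) = 85379*(1/65281) = 85379/65281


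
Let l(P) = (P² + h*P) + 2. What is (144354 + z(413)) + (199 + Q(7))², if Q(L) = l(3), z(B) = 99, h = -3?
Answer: 184854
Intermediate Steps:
l(P) = 2 + P² - 3*P (l(P) = (P² - 3*P) + 2 = 2 + P² - 3*P)
Q(L) = 2 (Q(L) = 2 + 3² - 3*3 = 2 + 9 - 9 = 2)
(144354 + z(413)) + (199 + Q(7))² = (144354 + 99) + (199 + 2)² = 144453 + 201² = 144453 + 40401 = 184854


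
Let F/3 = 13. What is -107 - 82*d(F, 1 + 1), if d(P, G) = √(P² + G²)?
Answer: -107 - 410*√61 ≈ -3309.2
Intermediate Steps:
F = 39 (F = 3*13 = 39)
d(P, G) = √(G² + P²)
-107 - 82*d(F, 1 + 1) = -107 - 82*√((1 + 1)² + 39²) = -107 - 82*√(2² + 1521) = -107 - 82*√(4 + 1521) = -107 - 410*√61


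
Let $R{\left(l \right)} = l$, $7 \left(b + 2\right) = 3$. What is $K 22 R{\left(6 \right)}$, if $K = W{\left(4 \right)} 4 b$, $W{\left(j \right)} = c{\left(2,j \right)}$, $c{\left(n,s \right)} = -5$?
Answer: $\frac{29040}{7} \approx 4148.6$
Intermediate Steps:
$b = - \frac{11}{7}$ ($b = -2 + \frac{1}{7} \cdot 3 = -2 + \frac{3}{7} = - \frac{11}{7} \approx -1.5714$)
$W{\left(j \right)} = -5$
$K = \frac{220}{7}$ ($K = \left(-5\right) 4 \left(- \frac{11}{7}\right) = \left(-20\right) \left(- \frac{11}{7}\right) = \frac{220}{7} \approx 31.429$)
$K 22 R{\left(6 \right)} = \frac{220}{7} \cdot 22 \cdot 6 = \frac{4840}{7} \cdot 6 = \frac{29040}{7}$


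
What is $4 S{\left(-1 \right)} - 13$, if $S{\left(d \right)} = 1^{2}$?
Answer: $-9$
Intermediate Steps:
$S{\left(d \right)} = 1$
$4 S{\left(-1 \right)} - 13 = 4 \cdot 1 - 13 = 4 - 13 = -9$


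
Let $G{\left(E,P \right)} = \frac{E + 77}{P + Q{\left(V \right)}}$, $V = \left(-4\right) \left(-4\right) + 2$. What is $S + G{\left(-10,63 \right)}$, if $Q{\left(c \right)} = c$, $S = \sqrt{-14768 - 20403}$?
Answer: $\frac{67}{81} + i \sqrt{35171} \approx 0.82716 + 187.54 i$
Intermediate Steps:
$S = i \sqrt{35171}$ ($S = \sqrt{-35171} = i \sqrt{35171} \approx 187.54 i$)
$V = 18$ ($V = 16 + 2 = 18$)
$G{\left(E,P \right)} = \frac{77 + E}{18 + P}$ ($G{\left(E,P \right)} = \frac{E + 77}{P + 18} = \frac{77 + E}{18 + P}$)
$S + G{\left(-10,63 \right)} = i \sqrt{35171} + \frac{77 - 10}{18 + 63} = i \sqrt{35171} + \frac{1}{81} \cdot 67 = i \sqrt{35171} + \frac{67}{81} = \frac{67}{81} + i \sqrt{35171}$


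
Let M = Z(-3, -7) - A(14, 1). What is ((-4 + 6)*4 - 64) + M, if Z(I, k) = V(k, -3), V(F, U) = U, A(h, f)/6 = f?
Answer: -65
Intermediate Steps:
A(h, f) = 6*f
Z(I, k) = -3
M = -9 (M = -3 - 6 = -9)
((-4 + 6)*4 - 64) + M = ((-4 + 6)*4 - 64) - 9 = (2*4 - 64) - 9 = (8 - 64) - 9 = -56 - 9 = -65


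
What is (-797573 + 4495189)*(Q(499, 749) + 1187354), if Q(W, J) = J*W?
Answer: 5772366825680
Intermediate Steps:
(-797573 + 4495189)*(Q(499, 749) + 1187354) = (-797573 + 4495189)*(749*499 + 1187354) = 3697616*(373751 + 1187354) = 3697616*1561105 = 5772366825680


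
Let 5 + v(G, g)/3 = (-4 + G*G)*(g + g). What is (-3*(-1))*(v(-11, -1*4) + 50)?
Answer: -8319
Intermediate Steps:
v(G, g) = -15 + 6*g*(-4 + G²) (v(G, g) = -15 + 3*((-4 + G*G)*(g + g)) = -15 + 3*((-4 + G²)*(2*g)) = -15 + 3*(2*g*(-4 + G²)) = -15 + 6*g*(-4 + G²))
(-3*(-1))*(v(-11, -1*4) + 50) = (-3*(-1))*((-15 - (-24)*4 + 6*(-1*4)*(-11)²) + 50) = 3*((-15 - 24*(-4) + 6*(-4)*121) + 50) = 3*((-15 + 96 - 2904) + 50) = 3*(-2823 + 50) = 3*(-2773) = -8319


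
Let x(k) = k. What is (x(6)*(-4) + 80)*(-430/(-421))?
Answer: 24080/421 ≈ 57.197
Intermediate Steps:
(x(6)*(-4) + 80)*(-430/(-421)) = (6*(-4) + 80)*(-430/(-421)) = (-24 + 80)*(-430*(-1/421)) = 56*(430/421) = 24080/421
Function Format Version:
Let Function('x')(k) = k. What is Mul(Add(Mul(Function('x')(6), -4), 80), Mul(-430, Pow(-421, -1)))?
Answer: Rational(24080, 421) ≈ 57.197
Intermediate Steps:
Mul(Add(Mul(Function('x')(6), -4), 80), Mul(-430, Pow(-421, -1))) = Mul(Add(Mul(6, -4), 80), Mul(-430, Pow(-421, -1))) = Mul(Add(-24, 80), Mul(-430, Rational(-1, 421))) = Mul(56, Rational(430, 421)) = Rational(24080, 421)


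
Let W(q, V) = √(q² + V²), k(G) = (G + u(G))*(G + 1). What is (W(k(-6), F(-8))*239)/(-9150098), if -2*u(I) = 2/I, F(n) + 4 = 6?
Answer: -239*√30769/54900588 ≈ -0.00076362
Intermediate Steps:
F(n) = 2 (F(n) = -4 + 6 = 2)
u(I) = -1/I
k(G) = (1 + G)*(G - 1/G) (k(G) = (G - 1/G)*(G + 1) = (G - 1/G)*(1 + G) = (1 + G)*(G - 1/G))
W(q, V) = √(V² + q²)
(W(k(-6), F(-8))*239)/(-9150098) = (√(2² + (-1 - 6 + (-6)² - 1/(-6))²)*239)/(-9150098) = (√(4 + (-1 - 6 + 36 - 1*(-⅙))²)*239)*(-1/9150098) = (√(4 + (-1 - 6 + 36 + ⅙)²)*239)*(-1/9150098) = (√(4 + (175/6)²)*239)*(-1/9150098) = (√(4 + 30625/36)*239)*(-1/9150098) = (√(30769/36)*239)*(-1/9150098) = ((√30769/6)*239)*(-1/9150098) = (239*√30769/6)*(-1/9150098) = -239*√30769/54900588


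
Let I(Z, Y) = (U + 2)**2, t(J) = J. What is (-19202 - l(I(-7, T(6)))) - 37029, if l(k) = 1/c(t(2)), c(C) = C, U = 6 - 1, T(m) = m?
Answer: -112463/2 ≈ -56232.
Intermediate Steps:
U = 5
I(Z, Y) = 49 (I(Z, Y) = (5 + 2)**2 = 7**2 = 49)
l(k) = 1/2
(-19202 - l(I(-7, T(6)))) - 37029 = (-19202 - 1*1/2) - 37029 = (-19202 - 1/2) - 37029 = -38405/2 - 37029 = -112463/2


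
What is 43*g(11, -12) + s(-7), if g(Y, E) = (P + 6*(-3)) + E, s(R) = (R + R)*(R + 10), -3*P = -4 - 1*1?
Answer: -3781/3 ≈ -1260.3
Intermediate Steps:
P = 5/3 (P = -(-4 - 1*1)/3 = -(-4 - 1)/3 = -1/3*(-5) = 5/3 ≈ 1.6667)
s(R) = 2*R*(10 + R) (s(R) = (2*R)*(10 + R) = 2*R*(10 + R))
g(Y, E) = -49/3 + E (g(Y, E) = (5/3 + 6*(-3)) + E = (5/3 - 18) + E = -49/3 + E)
43*g(11, -12) + s(-7) = 43*(-49/3 - 12) + 2*(-7)*(10 - 7) = 43*(-85/3) + 2*(-7)*3 = -3655/3 - 42 = -3781/3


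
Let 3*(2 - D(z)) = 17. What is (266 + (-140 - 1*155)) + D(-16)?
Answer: -98/3 ≈ -32.667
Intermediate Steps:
D(z) = -11/3 (D(z) = 2 - ⅓*17 = 2 - 17/3 = -11/3)
(266 + (-140 - 1*155)) + D(-16) = (266 + (-140 - 1*155)) - 11/3 = (266 + (-140 - 155)) - 11/3 = (266 - 295) - 11/3 = -29 - 11/3 = -98/3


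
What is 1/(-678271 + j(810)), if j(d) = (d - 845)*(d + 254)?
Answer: -1/715511 ≈ -1.3976e-6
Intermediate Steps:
j(d) = (-845 + d)*(254 + d)
1/(-678271 + j(810)) = 1/(-678271 + (-214630 + 810² - 591*810)) = 1/(-678271 + (-214630 + 656100 - 478710)) = 1/(-678271 - 37240) = 1/(-715511) = -1/715511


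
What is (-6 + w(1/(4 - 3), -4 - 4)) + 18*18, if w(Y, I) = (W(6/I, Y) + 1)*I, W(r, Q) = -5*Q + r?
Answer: 356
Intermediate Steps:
W(r, Q) = r - 5*Q
w(Y, I) = I*(1 - 5*Y + 6/I) (w(Y, I) = ((6/I - 5*Y) + 1)*I = ((-5*Y + 6/I) + 1)*I = (1 - 5*Y + 6/I)*I = I*(1 - 5*Y + 6/I))
(-6 + w(1/(4 - 3), -4 - 4)) + 18*18 = (-6 + (6 + (-4 - 4)*(1 - 5/(4 - 3)))) + 18*18 = (-6 + (6 - 8*(1 - 5/1))) + 324 = (-6 + (6 - 8*(1 - 5*1))) + 324 = (-6 + (6 - 8*(1 - 5))) + 324 = (-6 + (6 - 8*(-4))) + 324 = (-6 + (6 + 32)) + 324 = (-6 + 38) + 324 = 32 + 324 = 356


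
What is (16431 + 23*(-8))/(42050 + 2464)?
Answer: 16247/44514 ≈ 0.36499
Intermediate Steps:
(16431 + 23*(-8))/(42050 + 2464) = (16431 - 184)/44514 = 16247*(1/44514) = 16247/44514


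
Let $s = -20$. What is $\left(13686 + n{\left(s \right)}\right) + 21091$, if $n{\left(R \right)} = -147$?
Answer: $34630$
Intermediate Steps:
$\left(13686 + n{\left(s \right)}\right) + 21091 = \left(13686 - 147\right) + 21091 = 13539 + 21091 = 34630$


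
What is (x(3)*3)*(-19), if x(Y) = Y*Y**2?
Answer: -1539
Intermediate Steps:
x(Y) = Y**3
(x(3)*3)*(-19) = (3**3*3)*(-19) = (27*3)*(-19) = 81*(-19) = -1539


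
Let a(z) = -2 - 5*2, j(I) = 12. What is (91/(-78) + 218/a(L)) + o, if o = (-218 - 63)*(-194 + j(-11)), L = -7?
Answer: 153368/3 ≈ 51123.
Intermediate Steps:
a(z) = -12 (a(z) = -2 - 10 = -12)
o = 51142 (o = (-218 - 63)*(-194 + 12) = -281*(-182) = 51142)
(91/(-78) + 218/a(L)) + o = (91/(-78) + 218/(-12)) + 51142 = (91*(-1/78) + 218*(-1/12)) + 51142 = (-7/6 - 109/6) + 51142 = -58/3 + 51142 = 153368/3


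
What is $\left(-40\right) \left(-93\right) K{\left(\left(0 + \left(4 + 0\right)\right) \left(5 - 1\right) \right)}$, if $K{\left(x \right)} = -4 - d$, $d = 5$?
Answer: $-33480$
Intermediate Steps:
$K{\left(x \right)} = -9$ ($K{\left(x \right)} = -4 - 5 = -9$)
$\left(-40\right) \left(-93\right) K{\left(\left(0 + \left(4 + 0\right)\right) \left(5 - 1\right) \right)} = \left(-40\right) \left(-93\right) \left(-9\right) = 3720 \left(-9\right) = -33480$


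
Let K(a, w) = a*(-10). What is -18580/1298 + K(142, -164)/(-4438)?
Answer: -20153720/1440131 ≈ -13.994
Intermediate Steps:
K(a, w) = -10*a
-18580/1298 + K(142, -164)/(-4438) = -18580/1298 - 10*142/(-4438) = -18580*1/1298 - 1420*(-1/4438) = -9290/649 + 710/2219 = -20153720/1440131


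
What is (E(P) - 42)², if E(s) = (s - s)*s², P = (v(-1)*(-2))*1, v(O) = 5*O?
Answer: 1764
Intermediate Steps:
P = 10 (P = ((5*(-1))*(-2))*1 = -5*(-2)*1 = 10*1 = 10)
E(s) = 0 (E(s) = 0*s² = 0)
(E(P) - 42)² = (0 - 42)² = (-42)² = 1764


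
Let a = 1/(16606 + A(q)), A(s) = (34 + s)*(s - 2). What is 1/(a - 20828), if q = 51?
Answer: -20771/432618387 ≈ -4.8012e-5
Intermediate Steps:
A(s) = (-2 + s)*(34 + s) (A(s) = (34 + s)*(-2 + s) = (-2 + s)*(34 + s))
a = 1/20771 (a = 1/(16606 + (-68 + 51² + 32*51)) = 1/(16606 + (-68 + 2601 + 1632)) = 1/(16606 + 4165) = 1/20771 ≈ 4.8144e-5)
1/(a - 20828) = 1/(1/20771 - 20828) = 1/(-432618387/20771) = -20771/432618387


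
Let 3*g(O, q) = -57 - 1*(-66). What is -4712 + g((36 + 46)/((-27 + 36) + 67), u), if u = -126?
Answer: -4709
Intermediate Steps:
g(O, q) = 3 (g(O, q) = (-57 - 1*(-66))/3 = (-57 + 66)/3 = (⅓)*9 = 3)
-4712 + g((36 + 46)/((-27 + 36) + 67), u) = -4712 + 3 = -4709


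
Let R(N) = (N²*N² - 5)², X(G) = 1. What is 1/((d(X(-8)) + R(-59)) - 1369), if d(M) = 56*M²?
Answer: 1/146830316429423 ≈ 6.8106e-15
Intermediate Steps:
R(N) = (-5 + N⁴)² (R(N) = (N⁴ - 5)² = (-5 + N⁴)²)
1/((d(X(-8)) + R(-59)) - 1369) = 1/((56*1² + (-5 + (-59)⁴)²) - 1369) = 1/((56*1 + (-5 + 12117361)²) - 1369) = 1/((56 + 12117356²) - 1369) = 1/((56 + 146830316430736) - 1369) = 1/(146830316430792 - 1369) = 1/146830316429423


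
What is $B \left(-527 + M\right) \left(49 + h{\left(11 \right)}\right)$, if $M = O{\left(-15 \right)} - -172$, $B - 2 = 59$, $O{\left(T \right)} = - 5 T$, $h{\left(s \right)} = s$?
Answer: $-1024800$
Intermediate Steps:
$B = 61$ ($B = 2 + 59 = 61$)
$M = 247$ ($M = \left(-5\right) \left(-15\right) - -172 = 75 + 172 = 247$)
$B \left(-527 + M\right) \left(49 + h{\left(11 \right)}\right) = 61 \left(-527 + 247\right) \left(49 + 11\right) = 61 \left(\left(-280\right) 60\right) = 61 \left(-16800\right) = -1024800$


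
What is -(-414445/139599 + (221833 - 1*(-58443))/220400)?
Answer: 13054357169/7691904900 ≈ 1.6972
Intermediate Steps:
-(-414445/139599 + (221833 - 1*(-58443))/220400) = -(-414445*1/139599 + (221833 + 58443)*(1/220400)) = -(-414445/139599 + 280276*(1/220400)) = -(-414445/139599 + 70069/55100) = -1*(-13054357169/7691904900) = 13054357169/7691904900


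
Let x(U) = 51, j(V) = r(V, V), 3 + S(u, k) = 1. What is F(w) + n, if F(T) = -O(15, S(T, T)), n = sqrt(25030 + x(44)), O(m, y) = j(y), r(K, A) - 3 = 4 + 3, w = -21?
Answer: -10 + sqrt(25081) ≈ 148.37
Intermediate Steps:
S(u, k) = -2 (S(u, k) = -3 + 1 = -2)
r(K, A) = 10 (r(K, A) = 3 + (4 + 3) = 3 + 7 = 10)
j(V) = 10
O(m, y) = 10
n = sqrt(25081) (n = sqrt(25030 + 51) = sqrt(25081) ≈ 158.37)
F(T) = -10 (F(T) = -1*10 = -10)
F(w) + n = -10 + sqrt(25081)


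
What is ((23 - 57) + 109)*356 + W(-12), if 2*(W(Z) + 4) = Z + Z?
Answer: 26684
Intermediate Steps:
W(Z) = -4 + Z (W(Z) = -4 + (Z + Z)/2 = -4 + (2*Z)/2 = -4 + Z)
((23 - 57) + 109)*356 + W(-12) = ((23 - 57) + 109)*356 + (-4 - 12) = (-34 + 109)*356 - 16 = 75*356 - 16 = 26700 - 16 = 26684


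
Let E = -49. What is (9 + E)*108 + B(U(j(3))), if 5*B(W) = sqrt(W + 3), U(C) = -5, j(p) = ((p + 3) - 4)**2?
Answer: -4320 + I*sqrt(2)/5 ≈ -4320.0 + 0.28284*I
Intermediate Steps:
j(p) = (-1 + p)**2 (j(p) = ((3 + p) - 4)**2 = (-1 + p)**2)
B(W) = sqrt(3 + W)/5 (B(W) = sqrt(W + 3)/5 = sqrt(3 + W)/5)
(9 + E)*108 + B(U(j(3))) = (9 - 49)*108 + sqrt(3 - 5)/5 = -40*108 + sqrt(-2)/5 = -4320 + (I*sqrt(2))/5 = -4320 + I*sqrt(2)/5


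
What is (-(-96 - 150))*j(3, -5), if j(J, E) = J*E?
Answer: -3690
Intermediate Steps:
j(J, E) = E*J
(-(-96 - 150))*j(3, -5) = (-(-96 - 150))*(-5*3) = -1*(-246)*(-15) = 246*(-15) = -3690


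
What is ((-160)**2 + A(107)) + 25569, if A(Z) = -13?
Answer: 51156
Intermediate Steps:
((-160)**2 + A(107)) + 25569 = ((-160)**2 - 13) + 25569 = (25600 - 13) + 25569 = 25587 + 25569 = 51156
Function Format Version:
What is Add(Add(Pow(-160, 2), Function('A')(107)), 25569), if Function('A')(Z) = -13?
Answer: 51156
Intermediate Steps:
Add(Add(Pow(-160, 2), Function('A')(107)), 25569) = Add(Add(Pow(-160, 2), -13), 25569) = Add(Add(25600, -13), 25569) = Add(25587, 25569) = 51156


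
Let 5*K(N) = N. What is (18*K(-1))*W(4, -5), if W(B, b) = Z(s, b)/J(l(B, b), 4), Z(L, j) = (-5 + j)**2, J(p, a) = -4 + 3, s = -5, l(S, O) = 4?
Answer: 360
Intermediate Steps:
J(p, a) = -1
K(N) = N/5
W(B, b) = -(-5 + b)**2 (W(B, b) = (-5 + b)**2/(-1) = (-5 + b)**2*(-1) = -(-5 + b)**2)
(18*K(-1))*W(4, -5) = (18*((1/5)*(-1)))*(-(-5 - 5)**2) = (18*(-1/5))*(-1*(-10)**2) = -(-18)*100/5 = -18/5*(-100) = 360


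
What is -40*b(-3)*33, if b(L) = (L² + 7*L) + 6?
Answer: 7920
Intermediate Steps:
b(L) = 6 + L² + 7*L
-40*b(-3)*33 = -40*(6 + (-3)² + 7*(-3))*33 = -40*(6 + 9 - 21)*33 = -40*(-6)*33 = 240*33 = 7920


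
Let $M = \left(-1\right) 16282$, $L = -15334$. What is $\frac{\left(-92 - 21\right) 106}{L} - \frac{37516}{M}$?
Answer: $\frac{192574035}{62417047} \approx 3.0853$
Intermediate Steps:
$M = -16282$
$\frac{\left(-92 - 21\right) 106}{L} - \frac{37516}{M} = \frac{\left(-92 - 21\right) 106}{-15334} - \frac{37516}{-16282} = \left(-113\right) 106 \left(- \frac{1}{15334}\right) - - \frac{18758}{8141} = \left(-11978\right) \left(- \frac{1}{15334}\right) + \frac{18758}{8141} = \frac{5989}{7667} + \frac{18758}{8141} = \frac{192574035}{62417047}$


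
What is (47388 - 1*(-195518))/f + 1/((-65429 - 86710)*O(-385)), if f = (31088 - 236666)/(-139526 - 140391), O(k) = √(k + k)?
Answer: 33996759401/102789 + I*√770/117147030 ≈ 3.3074e+5 + 2.3687e-7*I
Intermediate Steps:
O(k) = √2*√k (O(k) = √(2*k) = √2*√k)
f = 205578/279917 (f = -205578/(-279917) = -205578*(-1/279917) = 205578/279917 ≈ 0.73442)
(47388 - 1*(-195518))/f + 1/((-65429 - 86710)*O(-385)) = (47388 - 1*(-195518))/(205578/279917) + 1/((-65429 - 86710)*((√2*√(-385)))) = (47388 + 195518)*(279917/205578) + 1/((-152139)*((√2*(I*√385)))) = 242906*(279917/205578) - (-I*√770/770)/152139 = 33996759401/102789 - (-1)*I*√770/117147030 = 33996759401/102789 + I*√770/117147030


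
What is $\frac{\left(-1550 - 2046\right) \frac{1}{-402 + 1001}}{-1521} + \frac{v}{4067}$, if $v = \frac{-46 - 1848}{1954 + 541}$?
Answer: $\frac{34763621714}{9244868941035} \approx 0.0037603$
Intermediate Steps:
$v = - \frac{1894}{2495} \approx -0.75912$
$\frac{\left(-1550 - 2046\right) \frac{1}{-402 + 1001}}{-1521} + \frac{v}{4067} = \frac{\left(-1550 - 2046\right) \frac{1}{-402 + 1001}}{-1521} - \frac{1894}{2495 \cdot 4067} = - \frac{3596}{599} \left(- \frac{1}{1521}\right) - \frac{1894}{10147165} = \left(-3596\right) \frac{1}{599} \left(- \frac{1}{1521}\right) - \frac{1894}{10147165} = \left(- \frac{3596}{599}\right) \left(- \frac{1}{1521}\right) - \frac{1894}{10147165} = \frac{3596}{911079} - \frac{1894}{10147165} = \frac{34763621714}{9244868941035}$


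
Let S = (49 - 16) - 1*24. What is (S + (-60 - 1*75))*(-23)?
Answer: 2898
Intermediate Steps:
S = 9 (S = 33 - 24 = 9)
(S + (-60 - 1*75))*(-23) = (9 + (-60 - 1*75))*(-23) = (9 + (-60 - 75))*(-23) = (9 - 135)*(-23) = -126*(-23) = 2898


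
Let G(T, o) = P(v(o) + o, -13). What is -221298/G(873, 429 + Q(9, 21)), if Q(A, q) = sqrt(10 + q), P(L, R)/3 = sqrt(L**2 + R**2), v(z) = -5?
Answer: -36883*sqrt(2)/(2*sqrt(22497 + 106*sqrt(31))) ≈ -171.64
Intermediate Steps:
P(L, R) = 3*sqrt(L**2 + R**2)
G(T, o) = 3*sqrt(169 + (-5 + o)**2) (G(T, o) = 3*sqrt((-5 + o)**2 + (-13)**2) = 3*sqrt((-5 + o)**2 + 169) = 3*sqrt(169 + (-5 + o)**2))
-221298/G(873, 429 + Q(9, 21)) = -221298*1/(3*sqrt(169 + (-5 + (429 + sqrt(10 + 21)))**2)) = -221298*1/(3*sqrt(169 + (-5 + (429 + sqrt(31)))**2)) = -221298*1/(3*sqrt(169 + (424 + sqrt(31))**2)) = -73766/sqrt(169 + (424 + sqrt(31))**2)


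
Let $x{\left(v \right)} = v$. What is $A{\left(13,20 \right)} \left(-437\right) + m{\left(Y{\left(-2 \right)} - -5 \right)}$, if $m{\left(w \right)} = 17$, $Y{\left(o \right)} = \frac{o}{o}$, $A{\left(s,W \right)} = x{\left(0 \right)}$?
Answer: $17$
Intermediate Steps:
$A{\left(s,W \right)} = 0$
$Y{\left(o \right)} = 1$
$A{\left(13,20 \right)} \left(-437\right) + m{\left(Y{\left(-2 \right)} - -5 \right)} = 0 \left(-437\right) + 17 = 0 + 17 = 17$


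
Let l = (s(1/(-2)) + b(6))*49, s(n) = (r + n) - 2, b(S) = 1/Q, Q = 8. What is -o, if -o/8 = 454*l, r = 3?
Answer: 111230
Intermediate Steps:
b(S) = ⅛ (b(S) = 1/8 = 1*(⅛) = ⅛)
s(n) = 1 + n (s(n) = (3 + n) - 2 = 1 + n)
l = 245/8 (l = ((1 + 1/(-2)) + ⅛)*49 = ((1 - ½) + ⅛)*49 = (½ + ⅛)*49 = (5/8)*49 = 245/8 ≈ 30.625)
o = -111230 (o = -3632*245/8 = -8*55615/4 = -111230)
-o = -1*(-111230) = 111230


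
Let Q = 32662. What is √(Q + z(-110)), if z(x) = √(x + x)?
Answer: √(32662 + 2*I*√55) ≈ 180.73 + 0.041*I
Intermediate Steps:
z(x) = √2*√x (z(x) = √(2*x) = √2*√x)
√(Q + z(-110)) = √(32662 + √2*√(-110)) = √(32662 + √2*(I*√110)) = √(32662 + 2*I*√55)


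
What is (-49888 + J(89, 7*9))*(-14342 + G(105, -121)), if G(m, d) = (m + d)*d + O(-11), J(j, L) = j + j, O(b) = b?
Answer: 617249070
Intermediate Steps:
J(j, L) = 2*j
G(m, d) = -11 + d*(d + m) (G(m, d) = (m + d)*d - 11 = (d + m)*d - 11 = d*(d + m) - 11 = -11 + d*(d + m))
(-49888 + J(89, 7*9))*(-14342 + G(105, -121)) = (-49888 + 2*89)*(-14342 + (-11 + (-121)² - 121*105)) = (-49888 + 178)*(-14342 + (-11 + 14641 - 12705)) = -49710*(-14342 + 1925) = -49710*(-12417) = 617249070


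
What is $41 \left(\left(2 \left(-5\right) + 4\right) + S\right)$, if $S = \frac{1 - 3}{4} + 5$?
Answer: $- \frac{123}{2} \approx -61.5$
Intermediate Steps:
$S = \frac{9}{2}$ ($S = \frac{1 - 3}{4} + 5 = \frac{1}{4} \left(-2\right) + 5 = - \frac{1}{2} + 5 = \frac{9}{2} \approx 4.5$)
$41 \left(\left(2 \left(-5\right) + 4\right) + S\right) = 41 \left(\left(2 \left(-5\right) + 4\right) + \frac{9}{2}\right) = 41 \left(\left(-10 + 4\right) + \frac{9}{2}\right) = 41 \left(-6 + \frac{9}{2}\right) = 41 \left(- \frac{3}{2}\right) = - \frac{123}{2}$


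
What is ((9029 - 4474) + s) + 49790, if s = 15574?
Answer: 69919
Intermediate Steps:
((9029 - 4474) + s) + 49790 = ((9029 - 4474) + 15574) + 49790 = (4555 + 15574) + 49790 = 20129 + 49790 = 69919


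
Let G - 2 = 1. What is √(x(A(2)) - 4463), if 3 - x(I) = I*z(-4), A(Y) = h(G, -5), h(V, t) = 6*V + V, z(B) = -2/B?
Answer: I*√17882/2 ≈ 66.862*I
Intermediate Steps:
G = 3 (G = 2 + 1 = 3)
h(V, t) = 7*V
A(Y) = 21 (A(Y) = 7*3 = 21)
x(I) = 3 - I/2 (x(I) = 3 - I*(-2/(-4)) = 3 - I*(-2*(-¼)) = 3 - I/2)
√(x(A(2)) - 4463) = √((3 - ½*21) - 4463) = √((3 - 21/2) - 4463) = √(-15/2 - 4463) = √(-8941/2) = I*√17882/2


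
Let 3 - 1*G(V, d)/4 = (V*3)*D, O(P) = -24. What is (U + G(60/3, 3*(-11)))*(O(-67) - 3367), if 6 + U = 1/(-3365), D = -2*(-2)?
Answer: 10885825501/3365 ≈ 3.2350e+6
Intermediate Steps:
D = 4
G(V, d) = 12 - 48*V (G(V, d) = 12 - 4*V*3*4 = 12 - 4*3*V*4 = 12 - 48*V)
U = -20191/3365 (U = -6 + 1/(-3365) = -6 - 1/3365 = -20191/3365 ≈ -6.0003)
(U + G(60/3, 3*(-11)))*(O(-67) - 3367) = (-20191/3365 + (12 - 2880/3))*(-24 - 3367) = (-20191/3365 + (12 - 2880/3))*(-3391) = (-20191/3365 + (12 - 48*20))*(-3391) = (-20191/3365 + (12 - 960))*(-3391) = (-20191/3365 - 948)*(-3391) = -3210211/3365*(-3391) = 10885825501/3365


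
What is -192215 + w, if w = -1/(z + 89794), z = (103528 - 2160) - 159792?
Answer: -6029784551/31370 ≈ -1.9222e+5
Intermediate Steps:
z = -58424 (z = 101368 - 159792 = -58424)
w = -1/31370 (w = -1/(-58424 + 89794) = -1/31370 ≈ -3.1878e-5)
-192215 + w = -192215 - 1/31370 = -6029784551/31370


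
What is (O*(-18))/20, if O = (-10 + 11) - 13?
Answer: 54/5 ≈ 10.800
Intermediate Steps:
O = -12 (O = 1 - 13 = -12)
(O*(-18))/20 = -12*(-18)/20 = 216*(1/20) = 54/5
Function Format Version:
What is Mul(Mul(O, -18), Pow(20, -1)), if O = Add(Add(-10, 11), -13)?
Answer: Rational(54, 5) ≈ 10.800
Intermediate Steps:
O = -12 (O = Add(1, -13) = -12)
Mul(Mul(O, -18), Pow(20, -1)) = Mul(Mul(-12, -18), Pow(20, -1)) = Mul(216, Rational(1, 20)) = Rational(54, 5)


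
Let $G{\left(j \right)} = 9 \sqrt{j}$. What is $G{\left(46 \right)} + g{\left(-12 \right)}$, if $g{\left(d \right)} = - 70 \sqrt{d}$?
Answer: $9 \sqrt{46} - 140 i \sqrt{3} \approx 61.041 - 242.49 i$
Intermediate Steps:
$G{\left(46 \right)} + g{\left(-12 \right)} = 9 \sqrt{46} - 70 \sqrt{-12} = 9 \sqrt{46} - 70 \cdot 2 i \sqrt{3} = 9 \sqrt{46} - 140 i \sqrt{3}$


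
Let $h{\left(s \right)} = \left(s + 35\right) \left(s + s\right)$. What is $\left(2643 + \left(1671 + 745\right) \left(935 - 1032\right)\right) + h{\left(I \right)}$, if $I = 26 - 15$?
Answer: $-230697$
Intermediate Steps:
$I = 11$
$h{\left(s \right)} = 2 s \left(35 + s\right)$ ($h{\left(s \right)} = \left(35 + s\right) 2 s = 2 s \left(35 + s\right)$)
$\left(2643 + \left(1671 + 745\right) \left(935 - 1032\right)\right) + h{\left(I \right)} = \left(2643 + \left(1671 + 745\right) \left(935 - 1032\right)\right) + 2 \cdot 11 \left(35 + 11\right) = \left(2643 + 2416 \left(-97\right)\right) + 2 \cdot 11 \cdot 46 = \left(2643 - 234352\right) + 1012 = -231709 + 1012 = -230697$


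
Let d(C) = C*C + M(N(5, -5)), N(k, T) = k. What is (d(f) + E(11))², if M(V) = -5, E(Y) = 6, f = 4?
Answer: 289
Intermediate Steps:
d(C) = -5 + C² (d(C) = C*C - 5 = C² - 5 = -5 + C²)
(d(f) + E(11))² = ((-5 + 4²) + 6)² = ((-5 + 16) + 6)² = (11 + 6)² = 17² = 289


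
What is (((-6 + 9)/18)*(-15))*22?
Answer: -55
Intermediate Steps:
(((-6 + 9)/18)*(-15))*22 = ((3*(1/18))*(-15))*22 = ((⅙)*(-15))*22 = -5/2*22 = -55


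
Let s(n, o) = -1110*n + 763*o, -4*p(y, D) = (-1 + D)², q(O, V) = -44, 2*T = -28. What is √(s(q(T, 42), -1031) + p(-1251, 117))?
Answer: 3*I*√82353 ≈ 860.92*I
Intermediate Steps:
T = -14 (T = (½)*(-28) = -14)
p(y, D) = -(-1 + D)²/4
√(s(q(T, 42), -1031) + p(-1251, 117)) = √((-1110*(-44) + 763*(-1031)) - (-1 + 117)²/4) = √((48840 - 786653) - ¼*116²) = √(-737813 - ¼*13456) = √(-737813 - 3364) = √(-741177) = 3*I*√82353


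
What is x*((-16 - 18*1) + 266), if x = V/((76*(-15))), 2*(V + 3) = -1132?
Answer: 33002/285 ≈ 115.80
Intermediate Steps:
V = -569 (V = -3 + (½)*(-1132) = -3 - 566 = -569)
x = 569/1140 (x = -569/(76*(-15)) = -569/(-1140) = -569*(-1/1140) = 569/1140 ≈ 0.49912)
x*((-16 - 18*1) + 266) = 569*((-16 - 18*1) + 266)/1140 = 569*((-16 - 18) + 266)/1140 = 569*(-34 + 266)/1140 = (569/1140)*232 = 33002/285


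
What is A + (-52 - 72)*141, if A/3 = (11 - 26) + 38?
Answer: -17415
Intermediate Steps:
A = 69 (A = 3*((11 - 26) + 38) = 3*(-15 + 38) = 3*23 = 69)
A + (-52 - 72)*141 = 69 + (-52 - 72)*141 = 69 - 124*141 = 69 - 17484 = -17415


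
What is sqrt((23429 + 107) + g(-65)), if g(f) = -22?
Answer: sqrt(23514) ≈ 153.34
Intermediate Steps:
sqrt((23429 + 107) + g(-65)) = sqrt((23429 + 107) - 22) = sqrt(23536 - 22) = sqrt(23514)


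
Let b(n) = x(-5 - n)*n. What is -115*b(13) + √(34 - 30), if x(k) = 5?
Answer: -7473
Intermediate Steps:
b(n) = 5*n
-115*b(13) + √(34 - 30) = -575*13 + √(34 - 30) = -115*65 + √4 = -7475 + 2 = -7473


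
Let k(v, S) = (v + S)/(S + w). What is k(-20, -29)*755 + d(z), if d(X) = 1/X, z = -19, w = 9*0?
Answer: 702876/551 ≈ 1275.6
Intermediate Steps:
w = 0
k(v, S) = (S + v)/S (k(v, S) = (v + S)/(S + 0) = (S + v)/S)
k(-20, -29)*755 + d(z) = ((-29 - 20)/(-29))*755 + 1/(-19) = -1/29*(-49)*755 - 1/19 = (49/29)*755 - 1/19 = 36995/29 - 1/19 = 702876/551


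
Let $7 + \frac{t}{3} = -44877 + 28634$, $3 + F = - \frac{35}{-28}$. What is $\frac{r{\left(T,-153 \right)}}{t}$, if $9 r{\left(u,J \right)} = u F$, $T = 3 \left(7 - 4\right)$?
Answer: $\frac{7}{195000} \approx 3.5897 \cdot 10^{-5}$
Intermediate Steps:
$T = 9$ ($T = 3 \cdot 3 = 9$)
$F = - \frac{7}{4}$ ($F = -3 - \frac{35}{-28} = -3 - - \frac{5}{4} = -3 + \frac{5}{4} = - \frac{7}{4} \approx -1.75$)
$r{\left(u,J \right)} = - \frac{7 u}{36}$ ($r{\left(u,J \right)} = \frac{u \left(- \frac{7}{4}\right)}{9} = \frac{\left(- \frac{7}{4}\right) u}{9} = - \frac{7 u}{36}$)
$t = -48750$ ($t = -21 + 3 \left(-44877 + 28634\right) = -21 + 3 \left(-16243\right) = -21 - 48729 = -48750$)
$\frac{r{\left(T,-153 \right)}}{t} = \frac{\left(- \frac{7}{36}\right) 9}{-48750} = \left(- \frac{7}{4}\right) \left(- \frac{1}{48750}\right) = \frac{7}{195000}$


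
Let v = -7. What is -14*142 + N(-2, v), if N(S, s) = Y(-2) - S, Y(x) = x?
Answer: -1988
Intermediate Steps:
N(S, s) = -2 - S
-14*142 + N(-2, v) = -14*142 + (-2 - 1*(-2)) = -1988 + (-2 + 2) = -1988 + 0 = -1988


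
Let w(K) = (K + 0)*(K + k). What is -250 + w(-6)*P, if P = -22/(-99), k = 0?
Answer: -242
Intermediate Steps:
P = 2/9 (P = -22*(-1/99) = 2/9 ≈ 0.22222)
w(K) = K² (w(K) = (K + 0)*(K + 0) = K*K = K²)
-250 + w(-6)*P = -250 + (-6)²*(2/9) = -250 + 36*(2/9) = -250 + 8 = -242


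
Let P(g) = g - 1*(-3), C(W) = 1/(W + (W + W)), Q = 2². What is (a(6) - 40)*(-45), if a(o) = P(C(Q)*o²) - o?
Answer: 1800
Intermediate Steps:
Q = 4
C(W) = 1/(3*W) (C(W) = 1/(W + 2*W) = 1/(3*W))
P(g) = 3 + g (P(g) = g + 3 = 3 + g)
a(o) = 3 - o + o²/12 (a(o) = (3 + ((⅓)/4)*o²) - o = (3 + ((⅓)*(¼))*o²) - o = (3 + o²/12) - o = 3 - o + o²/12)
(a(6) - 40)*(-45) = ((3 - 1*6 + (1/12)*6²) - 40)*(-45) = ((3 - 6 + (1/12)*36) - 40)*(-45) = ((3 - 6 + 3) - 40)*(-45) = (0 - 40)*(-45) = -40*(-45) = 1800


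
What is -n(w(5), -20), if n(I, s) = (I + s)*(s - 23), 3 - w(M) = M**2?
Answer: -1806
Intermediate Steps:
w(M) = 3 - M**2
n(I, s) = (-23 + s)*(I + s) (n(I, s) = (I + s)*(-23 + s) = (-23 + s)*(I + s))
-n(w(5), -20) = -((-20)**2 - 23*(3 - 1*5**2) - 23*(-20) + (3 - 1*5**2)*(-20)) = -(400 - 23*(3 - 1*25) + 460 + (3 - 1*25)*(-20)) = -(400 - 23*(3 - 25) + 460 + (3 - 25)*(-20)) = -(400 - 23*(-22) + 460 - 22*(-20)) = -(400 + 506 + 460 + 440) = -1*1806 = -1806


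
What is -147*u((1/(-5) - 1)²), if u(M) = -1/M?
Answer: 1225/12 ≈ 102.08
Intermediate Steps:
-147*u((1/(-5) - 1)²) = -(-147)/((1/(-5) - 1)²) = -(-147)/((-⅕ - 1)²) = -(-147)/((-6/5)²) = -(-147)/36/25 = -(-147)*25/36 = -147*(-25/36) = 1225/12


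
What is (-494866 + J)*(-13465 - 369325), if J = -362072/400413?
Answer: 75850275542826700/400413 ≈ 1.8943e+11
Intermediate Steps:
J = -362072/400413 (J = -362072*1/400413 = -362072/400413 ≈ -0.90425)
(-494866 + J)*(-13465 - 369325) = (-494866 - 362072/400413)*(-13465 - 369325) = -198151141730/400413*(-382790) = 75850275542826700/400413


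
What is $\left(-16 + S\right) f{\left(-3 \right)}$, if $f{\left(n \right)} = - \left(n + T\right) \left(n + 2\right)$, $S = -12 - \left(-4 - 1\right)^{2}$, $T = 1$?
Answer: $106$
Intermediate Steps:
$S = -37$ ($S = -12 - \left(-5\right)^{2} = -12 - 25 = -37$)
$f{\left(n \right)} = - \left(1 + n\right) \left(2 + n\right)$ ($f{\left(n \right)} = - \left(n + 1\right) \left(n + 2\right) = - \left(1 + n\right) \left(2 + n\right)$)
$\left(-16 + S\right) f{\left(-3 \right)} = \left(-16 - 37\right) \left(-2 - \left(-3\right)^{2} - -9\right) = - 53 \left(-2 - 9 + 9\right) = \left(-53\right) \left(-2\right) = 106$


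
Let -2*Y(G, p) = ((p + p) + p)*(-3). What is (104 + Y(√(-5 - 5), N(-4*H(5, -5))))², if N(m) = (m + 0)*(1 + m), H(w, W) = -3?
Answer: 649636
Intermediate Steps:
N(m) = m*(1 + m)
Y(G, p) = 9*p/2 (Y(G, p) = -((p + p) + p)*(-3)/2 = -(2*p + p)*(-3)/2 = -3*p*(-3)/2 = -(-9)*p/2 = 9*p/2)
(104 + Y(√(-5 - 5), N(-4*H(5, -5))))² = (104 + 9*((-4*(-3))*(1 - 4*(-3)))/2)² = (104 + 9*(12*(1 + 12))/2)² = (104 + 9*(12*13)/2)² = (104 + (9/2)*156)² = (104 + 702)² = 806² = 649636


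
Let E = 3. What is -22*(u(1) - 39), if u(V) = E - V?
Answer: 814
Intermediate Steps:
u(V) = 3 - V
-22*(u(1) - 39) = -22*((3 - 1*1) - 39) = -22*((3 - 1) - 39) = -22*(2 - 39) = -22*(-37) = 814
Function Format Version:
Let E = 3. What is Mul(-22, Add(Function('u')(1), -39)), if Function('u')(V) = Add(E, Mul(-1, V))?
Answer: 814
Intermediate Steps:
Function('u')(V) = Add(3, Mul(-1, V))
Mul(-22, Add(Function('u')(1), -39)) = Mul(-22, Add(Add(3, Mul(-1, 1)), -39)) = Mul(-22, Add(Add(3, -1), -39)) = Mul(-22, Add(2, -39)) = Mul(-22, -37) = 814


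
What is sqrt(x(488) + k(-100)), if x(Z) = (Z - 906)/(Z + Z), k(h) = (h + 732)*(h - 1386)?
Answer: I*sqrt(55913378970)/244 ≈ 969.1*I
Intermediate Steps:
k(h) = (-1386 + h)*(732 + h) (k(h) = (732 + h)*(-1386 + h) = (-1386 + h)*(732 + h))
x(Z) = (-906 + Z)/(2*Z) (x(Z) = (-906 + Z)/((2*Z)) = (-906 + Z)*(1/(2*Z)) = (-906 + Z)/(2*Z))
sqrt(x(488) + k(-100)) = sqrt((1/2)*(-906 + 488)/488 + (-1014552 + (-100)**2 - 654*(-100))) = sqrt((1/2)*(1/488)*(-418) + (-1014552 + 10000 + 65400)) = sqrt(-209/488 - 939152) = sqrt(-458306385/488) = I*sqrt(55913378970)/244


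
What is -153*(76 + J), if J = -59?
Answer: -2601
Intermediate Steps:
-153*(76 + J) = -153*(76 - 59) = -153*17 = -2601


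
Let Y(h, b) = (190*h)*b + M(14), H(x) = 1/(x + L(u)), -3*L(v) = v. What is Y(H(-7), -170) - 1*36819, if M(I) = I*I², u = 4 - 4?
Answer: -206225/7 ≈ -29461.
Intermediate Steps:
u = 0
L(v) = -v/3
H(x) = 1/x (H(x) = 1/(x - ⅓*0) = 1/(x + 0) = 1/x)
M(I) = I³
Y(h, b) = 2744 + 190*b*h (Y(h, b) = (190*h)*b + 14³ = 190*b*h + 2744 = 2744 + 190*b*h)
Y(H(-7), -170) - 1*36819 = (2744 + 190*(-170)/(-7)) - 1*36819 = (2744 + 190*(-170)*(-⅐)) - 36819 = (2744 + 32300/7) - 36819 = 51508/7 - 36819 = -206225/7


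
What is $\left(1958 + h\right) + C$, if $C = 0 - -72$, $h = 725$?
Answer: $2755$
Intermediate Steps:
$C = 72$ ($C = 0 + 72 = 72$)
$\left(1958 + h\right) + C = \left(1958 + 725\right) + 72 = 2683 + 72 = 2755$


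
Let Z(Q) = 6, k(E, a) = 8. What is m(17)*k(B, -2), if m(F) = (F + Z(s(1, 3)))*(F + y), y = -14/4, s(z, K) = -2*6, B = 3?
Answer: 2484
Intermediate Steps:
s(z, K) = -12
y = -7/2 (y = -14*¼ = -7/2 ≈ -3.5000)
m(F) = (6 + F)*(-7/2 + F) (m(F) = (F + 6)*(F - 7/2) = (6 + F)*(-7/2 + F))
m(17)*k(B, -2) = (-21 + 17² + (5/2)*17)*8 = (-21 + 289 + 85/2)*8 = (621/2)*8 = 2484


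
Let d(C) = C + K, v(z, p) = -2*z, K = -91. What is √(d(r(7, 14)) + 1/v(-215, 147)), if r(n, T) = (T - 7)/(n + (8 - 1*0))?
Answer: I*√6026106/258 ≈ 9.5148*I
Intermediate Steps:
r(n, T) = (-7 + T)/(8 + n) (r(n, T) = (-7 + T)/(n + (8 + 0)) = (-7 + T)/(n + 8) = (-7 + T)/(8 + n))
d(C) = -91 + C (d(C) = C - 91 = -91 + C)
√(d(r(7, 14)) + 1/v(-215, 147)) = √((-91 + (-7 + 14)/(8 + 7)) + 1/(-2*(-215))) = √((-91 + 7/15) + 1/430) = √(-1358/15 + 1/430) = √(-23357/258) = I*√6026106/258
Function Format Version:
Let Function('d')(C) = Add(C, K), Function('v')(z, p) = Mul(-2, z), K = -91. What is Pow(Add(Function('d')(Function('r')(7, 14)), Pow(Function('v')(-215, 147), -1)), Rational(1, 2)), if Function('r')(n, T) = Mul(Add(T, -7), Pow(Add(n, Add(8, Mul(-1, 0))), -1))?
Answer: Mul(Rational(1, 258), I, Pow(6026106, Rational(1, 2))) ≈ Mul(9.5148, I)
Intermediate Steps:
Function('r')(n, T) = Mul(Pow(Add(8, n), -1), Add(-7, T)) (Function('r')(n, T) = Mul(Add(-7, T), Pow(Add(n, Add(8, 0)), -1)) = Mul(Add(-7, T), Pow(Add(n, 8), -1)) = Mul(Add(-7, T), Pow(Add(8, n), -1)) = Mul(Pow(Add(8, n), -1), Add(-7, T)))
Function('d')(C) = Add(-91, C) (Function('d')(C) = Add(C, -91) = Add(-91, C))
Pow(Add(Function('d')(Function('r')(7, 14)), Pow(Function('v')(-215, 147), -1)), Rational(1, 2)) = Pow(Add(Add(-91, Mul(Pow(Add(8, 7), -1), Add(-7, 14))), Pow(Mul(-2, -215), -1)), Rational(1, 2)) = Pow(Add(Add(-91, Mul(Pow(15, -1), 7)), Pow(430, -1)), Rational(1, 2)) = Pow(Add(Add(-91, Mul(Rational(1, 15), 7)), Rational(1, 430)), Rational(1, 2)) = Pow(Add(Add(-91, Rational(7, 15)), Rational(1, 430)), Rational(1, 2)) = Pow(Add(Rational(-1358, 15), Rational(1, 430)), Rational(1, 2)) = Pow(Rational(-23357, 258), Rational(1, 2)) = Mul(Rational(1, 258), I, Pow(6026106, Rational(1, 2)))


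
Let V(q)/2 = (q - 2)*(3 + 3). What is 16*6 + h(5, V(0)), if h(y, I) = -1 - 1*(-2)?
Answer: 97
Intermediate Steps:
V(q) = -24 + 12*q (V(q) = 2*((q - 2)*(3 + 3)) = 2*((-2 + q)*6) = 2*(-12 + 6*q) = -24 + 12*q)
h(y, I) = 1 (h(y, I) = -1 + 2 = 1)
16*6 + h(5, V(0)) = 16*6 + 1 = 96 + 1 = 97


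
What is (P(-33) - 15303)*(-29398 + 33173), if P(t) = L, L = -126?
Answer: -58244475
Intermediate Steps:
P(t) = -126
(P(-33) - 15303)*(-29398 + 33173) = (-126 - 15303)*(-29398 + 33173) = -15429*3775 = -58244475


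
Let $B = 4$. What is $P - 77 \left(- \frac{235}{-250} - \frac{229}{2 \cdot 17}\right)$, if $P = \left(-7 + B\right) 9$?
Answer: $\frac{178176}{425} \approx 419.24$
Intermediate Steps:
$P = -27$ ($P = \left(-7 + 4\right) 9 = \left(-3\right) 9 = -27$)
$P - 77 \left(- \frac{235}{-250} - \frac{229}{2 \cdot 17}\right) = -27 - 77 \left(- \frac{235}{-250} - \frac{229}{2 \cdot 17}\right) = -27 - 77 \left(\left(-235\right) \left(- \frac{1}{250}\right) - \frac{229}{34}\right) = -27 - 77 \left(\frac{47}{50} - \frac{229}{34}\right) = -27 - - \frac{189651}{425} = -27 + \frac{189651}{425} = \frac{178176}{425}$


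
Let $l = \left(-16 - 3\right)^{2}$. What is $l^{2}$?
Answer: $130321$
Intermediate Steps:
$l = 361$ ($l = \left(-19\right)^{2} = 361$)
$l^{2} = 361^{2} = 130321$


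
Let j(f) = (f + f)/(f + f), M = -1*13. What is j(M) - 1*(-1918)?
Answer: 1919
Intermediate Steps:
M = -13
j(f) = 1 (j(f) = (2*f)/((2*f)) = (2*f)*(1/(2*f)) = 1)
j(M) - 1*(-1918) = 1 - 1*(-1918) = 1 + 1918 = 1919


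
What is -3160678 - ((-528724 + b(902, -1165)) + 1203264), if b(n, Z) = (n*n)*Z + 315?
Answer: 944013127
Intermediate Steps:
b(n, Z) = 315 + Z*n² (b(n, Z) = n²*Z + 315 = Z*n² + 315 = 315 + Z*n²)
-3160678 - ((-528724 + b(902, -1165)) + 1203264) = -3160678 - ((-528724 + (315 - 1165*902²)) + 1203264) = -3160678 - ((-528724 + (315 - 1165*813604)) + 1203264) = -3160678 - ((-528724 + (315 - 947848660)) + 1203264) = -3160678 - ((-528724 - 947848345) + 1203264) = -3160678 - (-948377069 + 1203264) = -3160678 - 1*(-947173805) = -3160678 + 947173805 = 944013127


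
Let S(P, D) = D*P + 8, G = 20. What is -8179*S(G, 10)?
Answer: -1701232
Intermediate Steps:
S(P, D) = 8 + D*P
-8179*S(G, 10) = -8179*(8 + 10*20) = -8179*(8 + 200) = -8179*208 = -1701232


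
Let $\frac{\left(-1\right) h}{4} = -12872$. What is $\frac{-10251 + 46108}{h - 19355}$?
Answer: $\frac{35857}{32133} \approx 1.1159$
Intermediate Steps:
$h = 51488$ ($h = \left(-4\right) \left(-12872\right) = 51488$)
$\frac{-10251 + 46108}{h - 19355} = \frac{-10251 + 46108}{51488 - 19355} = \frac{35857}{32133}$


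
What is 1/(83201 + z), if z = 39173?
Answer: 1/122374 ≈ 8.1717e-6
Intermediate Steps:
1/(83201 + z) = 1/(83201 + 39173) = 1/122374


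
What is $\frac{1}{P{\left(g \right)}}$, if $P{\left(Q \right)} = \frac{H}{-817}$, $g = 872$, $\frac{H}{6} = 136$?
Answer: $- \frac{817}{816} \approx -1.0012$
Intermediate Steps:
$H = 816$ ($H = 6 \cdot 136 = 816$)
$P{\left(Q \right)} = - \frac{816}{817}$ ($P{\left(Q \right)} = \frac{816}{-817} = 816 \left(- \frac{1}{817}\right) = - \frac{816}{817}$)
$\frac{1}{P{\left(g \right)}} = \frac{1}{- \frac{816}{817}} = - \frac{817}{816}$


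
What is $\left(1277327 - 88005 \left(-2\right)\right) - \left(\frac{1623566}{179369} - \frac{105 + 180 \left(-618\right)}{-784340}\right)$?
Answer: $\frac{40892664948929879}{28137256292} \approx 1.4533 \cdot 10^{6}$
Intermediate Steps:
$\left(1277327 - 88005 \left(-2\right)\right) - \left(\frac{1623566}{179369} - \frac{105 + 180 \left(-618\right)}{-784340}\right) = \left(1277327 - -176010\right) - \left(\frac{1623566}{179369} - \left(105 - 111240\right) \left(- \frac{1}{784340}\right)\right) = \left(1277327 + 176010\right) - \frac{250698716525}{28137256292} = 1453337 + \left(- \frac{1623566}{179369} + \frac{22227}{156868}\right) = 1453337 - \frac{250698716525}{28137256292} = \frac{40892664948929879}{28137256292}$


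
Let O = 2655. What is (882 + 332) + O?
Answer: 3869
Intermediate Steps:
(882 + 332) + O = (882 + 332) + 2655 = 1214 + 2655 = 3869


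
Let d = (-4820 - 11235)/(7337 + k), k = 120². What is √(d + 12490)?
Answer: 5*√236045626131/21737 ≈ 111.76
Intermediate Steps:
k = 14400
d = -16055/21737 (d = (-4820 - 11235)/(7337 + 14400) = -16055/21737 ≈ -0.73860)
√(d + 12490) = √(-16055/21737 + 12490) = √(271479075/21737) = 5*√236045626131/21737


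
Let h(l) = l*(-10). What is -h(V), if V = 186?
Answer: 1860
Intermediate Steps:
h(l) = -10*l
-h(V) = -(-10)*186 = -1*(-1860) = 1860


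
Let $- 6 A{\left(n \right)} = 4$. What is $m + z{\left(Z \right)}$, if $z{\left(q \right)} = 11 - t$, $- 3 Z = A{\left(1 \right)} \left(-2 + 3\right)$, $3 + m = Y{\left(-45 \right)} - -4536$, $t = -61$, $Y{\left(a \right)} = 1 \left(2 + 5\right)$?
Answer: $4612$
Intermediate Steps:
$Y{\left(a \right)} = 7$ ($Y{\left(a \right)} = 1 \cdot 7 = 7$)
$A{\left(n \right)} = - \frac{2}{3}$ ($A{\left(n \right)} = \left(- \frac{1}{6}\right) 4 = - \frac{2}{3}$)
$m = 4540$ ($m = -3 + \left(7 - -4536\right) = -3 + \left(7 + 4536\right) = -3 + 4543 = 4540$)
$Z = \frac{2}{9}$ ($Z = - \frac{\left(- \frac{2}{3}\right) \left(-2 + 3\right)}{3} = - \frac{\left(- \frac{2}{3}\right) 1}{3} = \left(- \frac{1}{3}\right) \left(- \frac{2}{3}\right) = \frac{2}{9} \approx 0.22222$)
$z{\left(q \right)} = 72$ ($z{\left(q \right)} = 11 - -61 = 11 + 61 = 72$)
$m + z{\left(Z \right)} = 4540 + 72 = 4612$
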